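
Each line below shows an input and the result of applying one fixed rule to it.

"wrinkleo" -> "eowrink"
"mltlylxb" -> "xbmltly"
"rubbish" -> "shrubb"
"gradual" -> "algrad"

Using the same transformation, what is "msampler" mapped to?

ermsamp

The rule is to move the last 2 characters to the front (rotate right by 2), then delete the last character.
Applying both steps to "msampler": "ermsampl", then "ermsamp".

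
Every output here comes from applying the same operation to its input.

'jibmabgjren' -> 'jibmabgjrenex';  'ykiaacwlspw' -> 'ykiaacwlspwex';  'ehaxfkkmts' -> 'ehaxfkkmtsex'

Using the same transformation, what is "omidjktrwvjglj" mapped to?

The pattern: append "ex".
"omidjktrwvjglj" → "omidjktrwvjgljex".

omidjktrwvjgljex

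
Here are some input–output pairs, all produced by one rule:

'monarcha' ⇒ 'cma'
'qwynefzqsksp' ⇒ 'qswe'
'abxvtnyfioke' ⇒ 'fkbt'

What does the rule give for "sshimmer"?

Rule — swap the front and back halves of the string, then keep one character in every 3, starting at position 2 (positions 2nd, 5th, 8th, ...).
For "sshimmer", step one produces "mmersshi"; step two turns that into "msi".

msi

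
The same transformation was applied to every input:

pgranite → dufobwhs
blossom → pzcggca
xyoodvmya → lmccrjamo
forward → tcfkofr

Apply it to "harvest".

Rule — shift every letter 12 places backward in the alphabet (wrapping around).
"harvest" → "vofjsgh".

vofjsgh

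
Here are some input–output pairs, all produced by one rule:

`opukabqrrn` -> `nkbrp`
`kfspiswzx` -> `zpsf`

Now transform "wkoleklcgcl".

Rule — keep every other character starting from the second (positions 2nd, 4th, 6th, ...), then swap the first and last characters.
For "wkoleklcgcl", step one produces "klkcc"; step two turns that into "clkck".

clkck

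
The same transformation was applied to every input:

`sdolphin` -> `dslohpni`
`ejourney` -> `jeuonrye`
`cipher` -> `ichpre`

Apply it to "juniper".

ujinepr

The rule is to swap each adjacent pair of characters (1↔2, 3↔4, ...).
Applying that to "juniper" gives "ujinepr".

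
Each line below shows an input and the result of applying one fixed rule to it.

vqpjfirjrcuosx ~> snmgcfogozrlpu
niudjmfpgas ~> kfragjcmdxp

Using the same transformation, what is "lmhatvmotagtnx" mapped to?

ijexqsjlqxdqku

Rule — shift every letter 3 places backward in the alphabet (wrapping around).
For "lmhatvmotagtnx" the result is "ijexqsjlqxdqku".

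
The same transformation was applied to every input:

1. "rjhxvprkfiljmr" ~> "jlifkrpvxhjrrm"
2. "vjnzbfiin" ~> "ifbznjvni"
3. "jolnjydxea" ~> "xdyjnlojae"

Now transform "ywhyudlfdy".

flduyhwyyd

The pattern: reverse the string, then move the first 2 characters to the end (rotate left by 2).
Working it through for "ywhyudlfdy": intermediate "ydflduyhwy", final "flduyhwyyd".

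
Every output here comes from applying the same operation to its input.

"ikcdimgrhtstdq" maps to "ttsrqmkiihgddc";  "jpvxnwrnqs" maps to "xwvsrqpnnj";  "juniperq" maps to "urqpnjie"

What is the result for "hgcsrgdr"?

Rule — sort the characters into reverse alphabetical order.
Doing the same to "hgcsrgdr": "srrhggdc".

srrhggdc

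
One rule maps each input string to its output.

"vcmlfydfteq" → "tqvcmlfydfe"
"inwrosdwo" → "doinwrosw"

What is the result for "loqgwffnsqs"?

ssloqgwffnq

What's happening: move the last 2 characters to the front (rotate right by 2), then swap the first and last characters.
Applying that to "loqgwffnsqs" gives "ssloqgwffnq".
(Check on "vcmlfydfteq": → "eqvcmlfydft" → "tqvcmlfydfe" ✓)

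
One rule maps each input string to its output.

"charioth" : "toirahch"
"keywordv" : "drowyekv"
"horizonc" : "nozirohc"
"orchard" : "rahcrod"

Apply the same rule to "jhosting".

The rule is to move the last character to the front, then reverse the string.
For "jhosting", step one produces "gjhostin"; step two turns that into "nitsohjg".
(Check on "charioth": → "hchariot" → "toirahch" ✓)

nitsohjg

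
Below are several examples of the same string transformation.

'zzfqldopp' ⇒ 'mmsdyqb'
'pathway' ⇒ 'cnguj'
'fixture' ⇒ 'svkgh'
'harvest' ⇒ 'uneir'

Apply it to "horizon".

ubevm

Rule — shift every letter 13 places forward in the alphabet (wrapping around) — i.e. ROT13, then delete the last 2 characters.
For "horizon", step one produces "ubevmba"; step two turns that into "ubevm".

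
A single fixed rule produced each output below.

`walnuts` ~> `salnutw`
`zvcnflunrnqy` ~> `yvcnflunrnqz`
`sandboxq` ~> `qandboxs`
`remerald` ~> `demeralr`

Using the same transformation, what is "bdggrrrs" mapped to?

sdggrrrb

Looking at the pairs, the operation is to swap the first and last characters.
"bdggrrrs" → "sdggrrrb".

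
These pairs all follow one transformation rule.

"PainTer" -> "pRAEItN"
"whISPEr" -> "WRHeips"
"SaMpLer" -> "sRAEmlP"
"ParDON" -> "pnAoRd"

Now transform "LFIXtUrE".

Each output is the input with this applied: take characters alternately from the front and the back (1st, last, 2nd, 2nd-last, ...), then flip the case of every letter.
So "LFIXtUrE" becomes "lefRiuxT".

lefRiuxT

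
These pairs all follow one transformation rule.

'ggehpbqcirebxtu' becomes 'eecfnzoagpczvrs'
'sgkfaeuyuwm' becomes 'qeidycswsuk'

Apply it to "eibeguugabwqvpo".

cgzcesseyzuotnm

The pattern: shift every letter 2 places backward in the alphabet (wrapping around).
For "eibeguugabwqvpo" the result is "cgzcesseyzuotnm".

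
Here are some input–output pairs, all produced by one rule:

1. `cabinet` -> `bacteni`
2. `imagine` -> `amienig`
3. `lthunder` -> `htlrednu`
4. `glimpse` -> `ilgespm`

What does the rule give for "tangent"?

Rule — move the first 3 characters to the end (rotate left by 3), then reverse the string.
Working it through for "tangent": intermediate "genttan", final "nattneg".
(Check on "cabinet": → "inetcab" → "bacteni" ✓)

nattneg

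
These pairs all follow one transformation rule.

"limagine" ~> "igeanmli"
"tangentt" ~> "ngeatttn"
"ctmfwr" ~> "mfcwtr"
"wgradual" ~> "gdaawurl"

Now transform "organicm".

igcaronm

Each output is the input with this applied: sort the characters into reverse alphabetical order, then swap the front and back halves of the string.
On "organicm" that produces "igcaronm".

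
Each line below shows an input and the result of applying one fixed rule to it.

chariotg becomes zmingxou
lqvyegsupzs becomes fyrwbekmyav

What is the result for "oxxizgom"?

usuddofm

Each output is the input with this applied: shift every letter 6 places forward in the alphabet (wrapping around), then move the last 2 characters to the front (rotate right by 2).
On "oxxizgom": the first step gives "uddofmus", and the second then gives "usuddofm".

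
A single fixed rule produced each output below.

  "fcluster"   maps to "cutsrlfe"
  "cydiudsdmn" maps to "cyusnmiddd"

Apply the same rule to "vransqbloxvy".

ayxvvsrqonlb

Looking at the pairs, the operation is to sort the characters into reverse alphabetical order, then move the last character to the front.
Doing the same to "vransqbloxvy": "ayxvvsrqonlb".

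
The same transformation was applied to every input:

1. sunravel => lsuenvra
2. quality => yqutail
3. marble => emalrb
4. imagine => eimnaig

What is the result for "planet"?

tplean

Each output is the input with this applied: swap the first and last characters, then take characters alternately from the front and the back (1st, last, 2nd, 2nd-last, ...).
For "planet", step one produces "tlanep"; step two turns that into "tplean".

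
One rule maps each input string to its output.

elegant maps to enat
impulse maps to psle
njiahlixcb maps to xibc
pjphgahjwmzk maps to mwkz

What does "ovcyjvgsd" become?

jsgd

The pattern: swap each adjacent pair of characters (1↔2, 3↔4, ...), then keep only the last 4 characters.
"ovcyjvgsd" → "voycvjsgd" → "jsgd".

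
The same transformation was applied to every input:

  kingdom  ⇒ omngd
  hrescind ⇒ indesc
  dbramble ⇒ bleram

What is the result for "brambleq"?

leqamb

Each output is the input with this applied: delete the first 2 characters, then move the first 3 characters to the end (rotate left by 3).
"brambleq" → "leqamb".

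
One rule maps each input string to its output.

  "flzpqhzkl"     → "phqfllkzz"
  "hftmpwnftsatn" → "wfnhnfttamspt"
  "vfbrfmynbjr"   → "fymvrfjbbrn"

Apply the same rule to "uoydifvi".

The pattern: take characters alternately from the front and the back (1st, last, 2nd, 2nd-last, ...), then move the last 3 characters to the front (rotate right by 3).
"uoydifvi" → "uiovyfdi" → "fdiuiovy".
(Check on "flzpqhzkl": → "fllkzzphq" → "phqfllkzz" ✓)

fdiuiovy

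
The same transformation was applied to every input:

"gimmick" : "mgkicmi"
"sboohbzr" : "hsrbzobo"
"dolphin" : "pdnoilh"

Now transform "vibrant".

The pattern: take characters alternately from the front and the back (1st, last, 2nd, 2nd-last, ...), then move the last character to the front.
"vibrant" → "vtinbar" → "rvtinba".
(Check on "sboohbzr": → "srbzoboh" → "hsrbzobo" ✓)

rvtinba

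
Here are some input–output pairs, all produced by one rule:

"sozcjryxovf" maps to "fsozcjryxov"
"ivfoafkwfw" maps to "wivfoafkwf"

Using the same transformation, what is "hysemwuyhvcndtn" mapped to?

nhysemwuyhvcndt

Rule — move the last character to the front.
On "hysemwuyhvcndtn" that produces "nhysemwuyhvcndt".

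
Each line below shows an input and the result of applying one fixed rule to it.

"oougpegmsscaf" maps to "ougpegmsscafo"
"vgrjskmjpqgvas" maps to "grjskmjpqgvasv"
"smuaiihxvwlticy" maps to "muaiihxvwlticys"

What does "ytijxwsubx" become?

tijxwsubxy

The pattern: move the first character to the end.
Doing the same to "ytijxwsubx": "tijxwsubxy".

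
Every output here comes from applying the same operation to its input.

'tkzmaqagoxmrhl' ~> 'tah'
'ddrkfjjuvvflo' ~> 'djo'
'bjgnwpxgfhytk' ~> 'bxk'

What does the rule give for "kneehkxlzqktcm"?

kxc

Each output is the input with this applied: keep every other character starting from the first (positions 1st, 3rd, 5th, ...), then keep one character in every 3, starting at position 1 (positions 1st, 4th, 7th, ...).
"kneehkxlzqktcm" → "kxc".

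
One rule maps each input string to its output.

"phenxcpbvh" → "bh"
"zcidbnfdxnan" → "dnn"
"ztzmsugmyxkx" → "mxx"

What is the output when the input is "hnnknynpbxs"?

The rule is to keep every other character starting from the second (positions 2nd, 4th, 6th, ...), then delete the first 3 characters.
Starting from "hnnknynpbxs": after the first operation, "nkypx"; after the second, "px".

px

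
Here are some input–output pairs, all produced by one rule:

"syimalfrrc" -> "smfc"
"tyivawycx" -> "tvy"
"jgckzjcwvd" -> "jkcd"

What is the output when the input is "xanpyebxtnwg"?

xpbn

Looking at the pairs, the operation is to keep one character in every 3, starting at position 1 (positions 1st, 4th, 7th, ...).
Applying that to "xanpyebxtnwg" gives "xpbn".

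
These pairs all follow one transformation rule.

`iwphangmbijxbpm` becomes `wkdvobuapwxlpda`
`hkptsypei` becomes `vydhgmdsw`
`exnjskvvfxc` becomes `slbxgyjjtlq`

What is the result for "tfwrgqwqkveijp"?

What's happening: shift every letter 12 places backward in the alphabet (wrapping around).
Applying that to "tfwrgqwqkveijp" gives "htkfuekeyjswxd".

htkfuekeyjswxd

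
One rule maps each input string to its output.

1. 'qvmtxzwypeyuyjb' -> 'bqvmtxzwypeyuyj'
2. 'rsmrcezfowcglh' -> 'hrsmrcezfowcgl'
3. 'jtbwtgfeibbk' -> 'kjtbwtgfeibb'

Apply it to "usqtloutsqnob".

The pattern: move the last character to the front.
"usqtloutsqnob" → "busqtloutsqno".

busqtloutsqno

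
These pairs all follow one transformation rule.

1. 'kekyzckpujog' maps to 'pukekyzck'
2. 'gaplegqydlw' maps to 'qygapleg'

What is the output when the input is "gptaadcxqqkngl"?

qkgptaadcxq

What's happening: delete the last 3 characters, then move the last 2 characters to the front (rotate right by 2).
For "gptaadcxqqkngl", step one produces "gptaadcxqqk"; step two turns that into "qkgptaadcxq".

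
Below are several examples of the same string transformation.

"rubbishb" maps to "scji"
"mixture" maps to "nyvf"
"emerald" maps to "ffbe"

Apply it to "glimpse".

hjqf

Rule — keep every other character starting from the first (positions 1st, 3rd, 5th, ...), then shift every letter 1 place forward in the alphabet (wrapping around).
Applying both steps to "glimpse": "gipe", then "hjqf".
(Check on "rubbishb": → "rbih" → "scji" ✓)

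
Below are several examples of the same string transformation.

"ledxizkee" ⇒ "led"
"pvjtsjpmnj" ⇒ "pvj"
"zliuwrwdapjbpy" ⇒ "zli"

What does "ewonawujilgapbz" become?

In each case the input is transformed by: keep only the first 3 characters.
So "ewonawujilgapbz" becomes "ewo".

ewo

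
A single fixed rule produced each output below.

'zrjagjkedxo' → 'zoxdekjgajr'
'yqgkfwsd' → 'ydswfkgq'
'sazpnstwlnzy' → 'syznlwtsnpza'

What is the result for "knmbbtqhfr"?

krfhqtbbmn

The rule is to reverse the string, then move the last character to the front.
For "knmbbtqhfr" the result is "krfhqtbbmn".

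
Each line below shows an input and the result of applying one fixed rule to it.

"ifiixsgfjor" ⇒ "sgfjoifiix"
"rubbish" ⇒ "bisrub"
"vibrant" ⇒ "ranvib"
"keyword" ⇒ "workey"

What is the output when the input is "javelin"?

Rule — delete the last character, then swap the front and back halves of the string.
Starting from "javelin": after the first operation, "javeli"; after the second, "elijav".
(Check on "keyword": → "keywor" → "workey" ✓)

elijav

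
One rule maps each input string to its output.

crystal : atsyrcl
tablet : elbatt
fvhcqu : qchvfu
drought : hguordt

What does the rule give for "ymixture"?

rutximye

Each output is the input with this applied: move the last character to the front, then reverse the string.
On "ymixture": the first step gives "eymixtur", and the second then gives "rutximye".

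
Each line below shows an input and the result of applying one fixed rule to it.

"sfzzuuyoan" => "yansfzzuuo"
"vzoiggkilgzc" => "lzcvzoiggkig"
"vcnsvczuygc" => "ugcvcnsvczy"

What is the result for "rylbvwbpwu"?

Looking at the pairs, the operation is to move the last 3 characters to the front (rotate right by 3), then swap the first and last characters.
Working it through for "rylbvwbpwu": intermediate "pwurylbvwb", final "bwurylbvwp".

bwurylbvwp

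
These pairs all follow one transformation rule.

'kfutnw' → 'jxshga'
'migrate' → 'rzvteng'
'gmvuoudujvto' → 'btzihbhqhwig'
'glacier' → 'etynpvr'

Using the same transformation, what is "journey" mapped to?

lwbhear

Rule — shift every letter 13 places forward in the alphabet (wrapping around) — i.e. ROT13, then move the last character to the front.
For "journey" the result is "lwbhear".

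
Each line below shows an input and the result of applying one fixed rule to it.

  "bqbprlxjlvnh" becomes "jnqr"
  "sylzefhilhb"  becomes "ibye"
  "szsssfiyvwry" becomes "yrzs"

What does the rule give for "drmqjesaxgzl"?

azrj

In each case the input is transformed by: keep one character in every 3, starting at position 2 (positions 2nd, 5th, 8th, ...), then swap the front and back halves of the string.
"drmqjesaxgzl" → "azrj".
(Check on "sylzefhilhb": → "yeib" → "ibye" ✓)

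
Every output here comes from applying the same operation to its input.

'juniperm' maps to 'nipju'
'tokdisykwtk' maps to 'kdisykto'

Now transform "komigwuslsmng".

migwuslsko

What's happening: delete the last 3 characters, then move the first 2 characters to the end (rotate left by 2).
Doing the same to "komigwuslsmng": "migwuslsko".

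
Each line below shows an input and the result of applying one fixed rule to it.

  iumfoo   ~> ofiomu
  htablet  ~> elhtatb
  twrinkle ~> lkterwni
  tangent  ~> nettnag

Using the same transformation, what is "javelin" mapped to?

iljnvae

The pattern: move the last 3 characters to the front (rotate right by 3), then swap each adjacent pair of characters (1↔2, 3↔4, ...).
On "javelin": the first step gives "linjave", and the second then gives "iljnvae".
(Check on "htablet": → "lethtab" → "elhtatb" ✓)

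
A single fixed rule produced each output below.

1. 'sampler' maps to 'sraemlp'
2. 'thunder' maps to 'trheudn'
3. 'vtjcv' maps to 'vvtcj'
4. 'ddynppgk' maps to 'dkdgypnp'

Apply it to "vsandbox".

vxsoabnd

Rule — take characters alternately from the front and the back (1st, last, 2nd, 2nd-last, ...).
Doing the same to "vsandbox": "vxsoabnd".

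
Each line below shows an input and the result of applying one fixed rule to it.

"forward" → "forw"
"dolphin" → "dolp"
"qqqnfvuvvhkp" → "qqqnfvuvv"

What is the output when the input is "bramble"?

Each output is the input with this applied: delete the last 3 characters.
For "bramble" the result is "bram".

bram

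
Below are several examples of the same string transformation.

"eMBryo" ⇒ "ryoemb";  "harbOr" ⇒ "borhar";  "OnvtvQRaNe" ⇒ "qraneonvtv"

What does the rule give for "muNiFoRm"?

The transformation: swap the front and back halves of the string, then convert every letter to lowercase.
Applying both steps to "muNiFoRm": "FoRmmuNi", then "formmuni".

formmuni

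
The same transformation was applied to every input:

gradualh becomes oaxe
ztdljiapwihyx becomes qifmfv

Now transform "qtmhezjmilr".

The pattern: keep every other character starting from the second (positions 2nd, 4th, 6th, ...), then shift every letter 3 places backward in the alphabet (wrapping around).
So "qtmhezjmilr" becomes "qewji".
(Check on "gradualh": → "rdah" → "oaxe" ✓)

qewji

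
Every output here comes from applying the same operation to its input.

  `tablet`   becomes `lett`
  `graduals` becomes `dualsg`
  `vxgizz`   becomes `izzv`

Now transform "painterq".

The rule is to move the first character to the end, then delete the first 2 characters.
Applying both steps to "painterq": "ainterqp", then "nterqp".

nterqp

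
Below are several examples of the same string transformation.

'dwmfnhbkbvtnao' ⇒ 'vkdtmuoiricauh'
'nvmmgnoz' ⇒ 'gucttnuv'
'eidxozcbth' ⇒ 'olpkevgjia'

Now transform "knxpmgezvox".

The rule is to shift every letter 7 places forward in the alphabet (wrapping around), then move the last character to the front.
On "knxpmgezvox": the first step gives "ruewtnlgcve", and the second then gives "eruewtnlgcv".

eruewtnlgcv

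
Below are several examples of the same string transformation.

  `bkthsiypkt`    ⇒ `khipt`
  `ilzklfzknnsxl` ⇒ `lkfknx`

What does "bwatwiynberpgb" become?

The pattern: keep every other character starting from the second (positions 2nd, 4th, 6th, ...).
Doing the same to "bwatwiynberpgb": "wtinepb".

wtinepb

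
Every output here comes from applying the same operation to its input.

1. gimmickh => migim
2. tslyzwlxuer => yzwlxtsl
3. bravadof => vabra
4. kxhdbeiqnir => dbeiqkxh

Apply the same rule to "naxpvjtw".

pvnax

Looking at the pairs, the operation is to delete the last 3 characters, then move the first 3 characters to the end (rotate left by 3).
Starting from "naxpvjtw": after the first operation, "naxpv"; after the second, "pvnax".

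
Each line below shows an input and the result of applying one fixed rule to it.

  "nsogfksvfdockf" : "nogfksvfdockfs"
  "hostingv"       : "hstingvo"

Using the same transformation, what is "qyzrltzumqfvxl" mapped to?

qzrltzumqfvxly

Each output is the input with this applied: move the first character to the end, then swap the first and last characters.
Working it through for "qyzrltzumqfvxl": intermediate "yzrltzumqfvxlq", final "qzrltzumqfvxly".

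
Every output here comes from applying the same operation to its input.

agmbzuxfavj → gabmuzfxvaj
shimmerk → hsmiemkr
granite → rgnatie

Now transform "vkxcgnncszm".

Looking at the pairs, the operation is to swap each adjacent pair of characters (1↔2, 3↔4, ...).
Doing the same to "vkxcgnncszm": "kvcxngcnzsm".

kvcxngcnzsm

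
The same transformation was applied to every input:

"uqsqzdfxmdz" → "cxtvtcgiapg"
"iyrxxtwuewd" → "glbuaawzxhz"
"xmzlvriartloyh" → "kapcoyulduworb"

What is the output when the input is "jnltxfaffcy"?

Each output is the input with this applied: move the last character to the front, then shift every letter 3 places forward in the alphabet (wrapping around).
Working it through for "jnltxfaffcy": intermediate "yjnltxfaffc", final "bmqowaidiif".

bmqowaidiif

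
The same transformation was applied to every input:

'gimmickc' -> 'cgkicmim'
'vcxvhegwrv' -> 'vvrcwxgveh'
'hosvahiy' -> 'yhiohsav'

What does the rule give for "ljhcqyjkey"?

ylejkhjcyq

What's happening: take characters alternately from the front and the back (1st, last, 2nd, 2nd-last, ...), then swap each adjacent pair of characters (1↔2, 3↔4, ...).
Doing the same to "ljhcqyjkey": "ylejkhjcyq".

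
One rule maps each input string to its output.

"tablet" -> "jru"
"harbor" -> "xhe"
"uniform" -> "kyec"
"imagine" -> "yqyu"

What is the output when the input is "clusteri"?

The rule is to keep every other character starting from the first (positions 1st, 3rd, 5th, ...), then shift every letter 10 places backward in the alphabet (wrapping around).
For "clusteri", step one produces "cutr"; step two turns that into "skjh".
(Check on "harbor": → "hro" → "xhe" ✓)

skjh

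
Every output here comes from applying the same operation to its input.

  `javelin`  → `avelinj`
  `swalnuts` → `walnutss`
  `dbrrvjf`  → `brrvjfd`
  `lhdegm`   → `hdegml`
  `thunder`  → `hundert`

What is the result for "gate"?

What's happening: move the first character to the end.
For "gate" the result is "ateg".

ateg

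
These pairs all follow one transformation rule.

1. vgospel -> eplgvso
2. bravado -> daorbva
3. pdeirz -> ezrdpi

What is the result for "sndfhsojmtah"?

What's happening: swap each adjacent pair of characters (1↔2, 3↔4, ...), then move the last 3 characters to the front (rotate right by 3).
"sndfhsojmtah" → "nsfdshjotmha" → "mhansfdshjot".

mhansfdshjot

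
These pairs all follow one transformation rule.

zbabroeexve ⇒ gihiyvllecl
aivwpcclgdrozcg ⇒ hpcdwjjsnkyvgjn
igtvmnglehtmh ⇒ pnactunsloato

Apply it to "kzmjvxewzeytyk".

rgtqceldglfafr

In each case the input is transformed by: shift every letter 7 places forward in the alphabet (wrapping around).
"kzmjvxewzeytyk" → "rgtqceldglfafr".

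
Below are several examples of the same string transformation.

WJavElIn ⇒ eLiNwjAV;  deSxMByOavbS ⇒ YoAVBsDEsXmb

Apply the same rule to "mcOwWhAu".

Rule — flip the case of every letter, then swap the front and back halves of the string.
For "mcOwWhAu", step one produces "MCoWwHaU"; step two turns that into "wHaUMCoW".

wHaUMCoW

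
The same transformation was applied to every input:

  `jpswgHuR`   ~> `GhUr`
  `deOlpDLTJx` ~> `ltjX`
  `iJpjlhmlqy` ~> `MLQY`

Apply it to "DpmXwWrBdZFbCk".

The transformation: flip the case of every letter, then keep only the last 4 characters.
Applying that to "DpmXwWrBdZFbCk" gives "fBcK".

fBcK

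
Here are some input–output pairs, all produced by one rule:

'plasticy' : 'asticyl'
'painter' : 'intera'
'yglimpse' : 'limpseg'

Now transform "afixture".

What's happening: delete the first character, then move the first character to the end.
"afixture" → "ixturef".

ixturef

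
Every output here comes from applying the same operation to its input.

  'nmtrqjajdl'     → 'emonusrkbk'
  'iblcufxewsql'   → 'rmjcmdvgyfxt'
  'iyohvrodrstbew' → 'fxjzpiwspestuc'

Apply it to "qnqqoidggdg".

The rule is to shift every letter 1 place forward in the alphabet (wrapping around), then move the last 2 characters to the front (rotate right by 2).
"qnqqoidggdg" → "ehrorrpjehh".

ehrorrpjehh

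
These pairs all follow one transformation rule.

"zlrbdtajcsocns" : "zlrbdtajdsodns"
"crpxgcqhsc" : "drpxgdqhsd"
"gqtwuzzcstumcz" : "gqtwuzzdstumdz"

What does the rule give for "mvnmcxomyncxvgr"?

Each output is the input with this applied: replace every "c" with "d".
"mvnmcxomyncxvgr" → "mvnmdxomyndxvgr".

mvnmdxomyndxvgr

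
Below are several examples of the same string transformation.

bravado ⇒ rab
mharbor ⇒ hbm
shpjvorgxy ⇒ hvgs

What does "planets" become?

lep

Each output is the input with this applied: move the first character to the end, then keep one character in every 3, starting at position 1 (positions 1st, 4th, 7th, ...).
Applying both steps to "planets": "lanetsp", then "lep".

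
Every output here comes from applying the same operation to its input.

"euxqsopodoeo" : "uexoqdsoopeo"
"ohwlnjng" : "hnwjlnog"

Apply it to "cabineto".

Rule — take characters alternately from the front and the back (1st, last, 2nd, 2nd-last, ...), then move the first 2 characters to the end (rotate left by 2).
Working it through for "cabineto": intermediate "coatbein", final "atbeinco".
(Check on "ohwlnjng": → "oghnwjln" → "hnwjlnog" ✓)

atbeinco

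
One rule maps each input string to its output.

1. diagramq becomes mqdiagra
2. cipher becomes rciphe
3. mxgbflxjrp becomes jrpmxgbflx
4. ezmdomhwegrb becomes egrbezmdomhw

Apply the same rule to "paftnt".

tpaftn

Looking at the pairs, the operation is to swap the front and back halves of the string, then move the first 2 characters to the end (rotate left by 2).
Starting from "paftnt": after the first operation, "tntpaf"; after the second, "tpaftn".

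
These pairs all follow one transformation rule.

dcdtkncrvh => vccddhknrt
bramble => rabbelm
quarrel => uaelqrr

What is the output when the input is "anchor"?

Looking at the pairs, the operation is to sort the characters into alphabetical order, then move the last character to the front.
"anchor" → "achnor" → "rachno".

rachno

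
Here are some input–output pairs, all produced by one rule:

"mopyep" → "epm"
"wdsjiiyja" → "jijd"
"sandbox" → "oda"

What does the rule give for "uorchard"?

rhru

Rule — reverse the string, then keep every other character starting from the second (positions 2nd, 4th, 6th, ...).
Working it through for "uorchard": intermediate "drahcrou", final "rhru".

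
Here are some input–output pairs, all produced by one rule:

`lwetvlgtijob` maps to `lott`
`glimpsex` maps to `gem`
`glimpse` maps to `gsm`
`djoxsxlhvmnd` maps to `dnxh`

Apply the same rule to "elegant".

The transformation: take characters alternately from the front and the back (1st, last, 2nd, 2nd-last, ...), then keep one character in every 3, starting at position 1 (positions 1st, 4th, 7th, ...).
"elegant" → "etlneag" → "eng".

eng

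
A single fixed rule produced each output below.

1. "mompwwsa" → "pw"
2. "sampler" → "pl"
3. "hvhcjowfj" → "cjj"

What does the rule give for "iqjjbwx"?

In each case the input is transformed by: swap each adjacent pair of characters (1↔2, 3↔4, ...), then keep one character in every 3, starting at position 3 (positions 3rd, 6th, 9th, ...).
On "iqjjbwx" that produces "jb".

jb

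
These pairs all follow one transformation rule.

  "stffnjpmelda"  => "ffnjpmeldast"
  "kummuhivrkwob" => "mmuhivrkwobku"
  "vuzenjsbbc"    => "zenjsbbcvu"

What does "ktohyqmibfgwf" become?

In each case the input is transformed by: move the first 2 characters to the end (rotate left by 2).
Doing the same to "ktohyqmibfgwf": "ohyqmibfgwfkt".

ohyqmibfgwfkt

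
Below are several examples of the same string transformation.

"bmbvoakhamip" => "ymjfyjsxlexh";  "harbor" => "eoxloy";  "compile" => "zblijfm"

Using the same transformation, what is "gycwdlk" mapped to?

Each output is the input with this applied: shift every letter 3 places backward in the alphabet (wrapping around), then take characters alternately from the front and the back (1st, last, 2nd, 2nd-last, ...).
For "gycwdlk", step one produces "dvztaih"; step two turns that into "dhvizat".

dhvizat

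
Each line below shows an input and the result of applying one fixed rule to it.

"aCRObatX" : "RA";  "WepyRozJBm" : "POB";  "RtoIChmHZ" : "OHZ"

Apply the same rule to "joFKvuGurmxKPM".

Looking at the pairs, the operation is to keep one character in every 3, starting at position 3 (positions 3rd, 6th, 9th, ...), then convert every letter to uppercase.
On "joFKvuGurmxKPM": the first step gives "FurK", and the second then gives "FURK".

FURK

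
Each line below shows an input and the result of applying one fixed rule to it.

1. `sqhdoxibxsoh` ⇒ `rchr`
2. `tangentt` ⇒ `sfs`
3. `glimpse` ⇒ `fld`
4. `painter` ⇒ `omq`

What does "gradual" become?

fck

Each output is the input with this applied: shift every letter 1 place backward in the alphabet (wrapping around), then keep one character in every 3, starting at position 1 (positions 1st, 4th, 7th, ...).
So "gradual" becomes "fck".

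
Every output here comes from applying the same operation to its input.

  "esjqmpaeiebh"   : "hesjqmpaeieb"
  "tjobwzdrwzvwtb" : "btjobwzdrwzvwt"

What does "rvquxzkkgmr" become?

rrvquxzkkgm

The rule is to move the last character to the front.
Doing the same to "rvquxzkkgmr": "rrvquxzkkgm".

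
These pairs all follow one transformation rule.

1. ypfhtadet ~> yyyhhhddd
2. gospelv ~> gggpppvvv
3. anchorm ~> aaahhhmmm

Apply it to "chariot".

cccrrrttt

Rule — keep one character in every 3, starting at position 1 (positions 1st, 4th, 7th, ...), then repeat every character 3 times.
Starting from "chariot": after the first operation, "crt"; after the second, "cccrrrttt".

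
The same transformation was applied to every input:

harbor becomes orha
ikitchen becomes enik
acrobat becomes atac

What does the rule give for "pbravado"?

Looking at the pairs, the operation is to move the first 2 characters to the end (rotate left by 2), then keep only the last 4 characters.
For "pbravado", step one produces "ravadopb"; step two turns that into "dopb".

dopb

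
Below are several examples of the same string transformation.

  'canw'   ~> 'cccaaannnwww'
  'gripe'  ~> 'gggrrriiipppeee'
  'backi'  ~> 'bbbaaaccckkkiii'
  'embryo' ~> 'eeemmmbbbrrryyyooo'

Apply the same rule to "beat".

The pattern: repeat every character 3 times.
Applying that to "beat" gives "bbbeeeaaattt".

bbbeeeaaattt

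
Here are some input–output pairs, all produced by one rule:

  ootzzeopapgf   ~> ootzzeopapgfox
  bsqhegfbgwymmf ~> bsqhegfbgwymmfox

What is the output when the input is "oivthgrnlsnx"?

What's happening: append "ox".
So "oivthgrnlsnx" becomes "oivthgrnlsnxox".

oivthgrnlsnxox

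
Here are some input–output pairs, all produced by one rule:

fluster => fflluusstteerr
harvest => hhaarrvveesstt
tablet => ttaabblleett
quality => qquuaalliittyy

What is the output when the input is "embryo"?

Each output is the input with this applied: double every character.
Doing the same to "embryo": "eemmbbrryyoo".

eemmbbrryyoo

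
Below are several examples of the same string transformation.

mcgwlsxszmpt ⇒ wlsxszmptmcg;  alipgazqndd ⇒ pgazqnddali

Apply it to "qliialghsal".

ialghsalqli

The transformation: move the first 3 characters to the end (rotate left by 3).
Doing the same to "qliialghsal": "ialghsalqli".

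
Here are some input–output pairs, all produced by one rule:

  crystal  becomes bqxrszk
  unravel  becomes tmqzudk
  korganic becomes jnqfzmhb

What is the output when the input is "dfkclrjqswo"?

What's happening: shift every letter 1 place backward in the alphabet (wrapping around).
So "dfkclrjqswo" becomes "cejbkqiprvn".

cejbkqiprvn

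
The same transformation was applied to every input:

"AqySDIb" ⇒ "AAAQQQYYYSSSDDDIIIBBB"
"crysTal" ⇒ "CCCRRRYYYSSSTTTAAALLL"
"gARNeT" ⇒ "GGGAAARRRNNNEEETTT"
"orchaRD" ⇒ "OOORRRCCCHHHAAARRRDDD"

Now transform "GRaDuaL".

In each case the input is transformed by: repeat every character 3 times, then convert every letter to uppercase.
Working it through for "GRaDuaL": intermediate "GGGRRRaaaDDDuuuaaaLLL", final "GGGRRRAAADDDUUUAAALLL".

GGGRRRAAADDDUUUAAALLL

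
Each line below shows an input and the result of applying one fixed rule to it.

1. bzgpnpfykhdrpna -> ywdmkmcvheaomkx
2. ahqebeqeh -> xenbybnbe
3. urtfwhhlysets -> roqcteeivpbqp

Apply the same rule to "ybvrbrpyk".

The pattern: shift every letter 3 places backward in the alphabet (wrapping around).
For "ybvrbrpyk" the result is "vysoyomvh".

vysoyomvh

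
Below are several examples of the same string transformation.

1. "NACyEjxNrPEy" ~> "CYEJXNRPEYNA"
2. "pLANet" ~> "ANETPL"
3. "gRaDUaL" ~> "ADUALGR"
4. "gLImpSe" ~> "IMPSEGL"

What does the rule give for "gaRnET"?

The transformation: move the first 2 characters to the end (rotate left by 2), then convert every letter to uppercase.
On "gaRnET" that produces "RNETGA".

RNETGA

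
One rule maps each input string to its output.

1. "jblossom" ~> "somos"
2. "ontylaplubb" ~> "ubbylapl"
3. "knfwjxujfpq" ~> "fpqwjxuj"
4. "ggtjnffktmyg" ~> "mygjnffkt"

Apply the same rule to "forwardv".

rdvwa

Rule — delete the first 3 characters, then move the last 3 characters to the front (rotate right by 3).
For "forwardv", step one produces "wardv"; step two turns that into "rdvwa".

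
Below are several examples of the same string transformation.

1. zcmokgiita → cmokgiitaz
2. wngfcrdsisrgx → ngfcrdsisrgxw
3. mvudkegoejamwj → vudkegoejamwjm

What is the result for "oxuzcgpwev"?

Looking at the pairs, the operation is to move the first character to the end.
Applying that to "oxuzcgpwev" gives "xuzcgpwevo".

xuzcgpwevo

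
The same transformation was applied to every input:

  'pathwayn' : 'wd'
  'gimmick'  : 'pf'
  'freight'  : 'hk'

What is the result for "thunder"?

xh

In each case the input is transformed by: shift every letter 3 places forward in the alphabet (wrapping around), then keep one character in every 3, starting at position 3 (positions 3rd, 6th, 9th, ...).
Working it through for "thunder": intermediate "wkxqghu", final "xh".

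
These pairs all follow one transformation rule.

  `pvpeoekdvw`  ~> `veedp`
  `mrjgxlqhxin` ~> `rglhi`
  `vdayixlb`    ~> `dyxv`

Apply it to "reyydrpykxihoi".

Rule — swap the first and last characters, then keep every other character starting from the second (positions 2nd, 4th, 6th, ...).
"reyydrpykxihoi" → "ieyydrpykxihor" → "eyryxhr".

eyryxhr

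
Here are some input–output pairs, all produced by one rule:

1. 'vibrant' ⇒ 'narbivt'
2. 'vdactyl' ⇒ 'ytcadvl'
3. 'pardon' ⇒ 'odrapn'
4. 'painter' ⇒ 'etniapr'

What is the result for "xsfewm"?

wefsxm

The transformation: reverse the string, then move the first character to the end.
On "xsfewm": the first step gives "mwefsx", and the second then gives "wefsxm".
(Check on "pardon": → "nodrap" → "odrapn" ✓)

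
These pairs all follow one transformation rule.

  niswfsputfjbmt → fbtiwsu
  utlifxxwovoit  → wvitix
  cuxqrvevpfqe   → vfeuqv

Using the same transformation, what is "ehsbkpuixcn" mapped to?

In each case the input is transformed by: keep every other character starting from the second (positions 2nd, 4th, 6th, ...), then move the last 3 characters to the front (rotate right by 3).
Working it through for "ehsbkpuixcn": intermediate "hbpic", final "pichb".

pichb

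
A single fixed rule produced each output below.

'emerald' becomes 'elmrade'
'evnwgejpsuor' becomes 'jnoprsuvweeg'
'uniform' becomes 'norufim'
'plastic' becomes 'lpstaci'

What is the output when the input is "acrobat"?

cortaab

Each output is the input with this applied: sort the characters into alphabetical order, then move the first 3 characters to the end (rotate left by 3).
Starting from "acrobat": after the first operation, "aabcort"; after the second, "cortaab".
(Check on "emerald": → "adeelmr" → "elmrade" ✓)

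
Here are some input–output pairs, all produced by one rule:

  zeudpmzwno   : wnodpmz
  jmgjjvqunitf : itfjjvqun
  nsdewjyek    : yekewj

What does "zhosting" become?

The rule is to delete the first 3 characters, then move the last 3 characters to the front (rotate right by 3).
Working it through for "zhosting": intermediate "sting", final "ingst".

ingst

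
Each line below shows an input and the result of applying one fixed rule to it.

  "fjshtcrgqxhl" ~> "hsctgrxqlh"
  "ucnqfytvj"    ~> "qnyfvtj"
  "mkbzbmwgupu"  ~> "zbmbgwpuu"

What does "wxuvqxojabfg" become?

The pattern: delete the first 2 characters, then swap each adjacent pair of characters (1↔2, 3↔4, ...).
For "wxuvqxojabfg", step one produces "uvqxojabfg"; step two turns that into "vuxqjobagf".

vuxqjobagf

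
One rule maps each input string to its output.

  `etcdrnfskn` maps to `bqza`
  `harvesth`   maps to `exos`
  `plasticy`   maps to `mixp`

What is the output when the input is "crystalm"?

zovp

The transformation: shift every letter 3 places backward in the alphabet (wrapping around), then keep only the first 4 characters.
Starting from "crystalm": after the first operation, "zovpqxij"; after the second, "zovp".
(Check on "plasticy": → "mixpqfzv" → "mixp" ✓)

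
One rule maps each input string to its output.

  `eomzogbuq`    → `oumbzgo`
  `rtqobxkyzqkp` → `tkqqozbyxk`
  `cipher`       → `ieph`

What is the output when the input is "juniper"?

uenpi

The pattern: take characters alternately from the front and the back (1st, last, 2nd, 2nd-last, ...), then delete the first 2 characters.
Working it through for "juniper": intermediate "jruenpi", final "uenpi".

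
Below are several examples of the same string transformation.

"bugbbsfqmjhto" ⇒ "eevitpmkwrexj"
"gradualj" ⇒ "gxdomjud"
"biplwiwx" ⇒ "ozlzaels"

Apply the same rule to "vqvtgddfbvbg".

wjggieyejyty

In each case the input is transformed by: shift every letter 3 places forward in the alphabet (wrapping around), then move the first 3 characters to the end (rotate left by 3).
Starting from "vqvtgddfbvbg": after the first operation, "ytywjggieyej"; after the second, "wjggieyejyty".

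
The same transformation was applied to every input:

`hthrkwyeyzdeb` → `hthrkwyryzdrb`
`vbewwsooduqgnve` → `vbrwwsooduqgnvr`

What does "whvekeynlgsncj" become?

whvrkrynlgsncj

What's happening: replace every "e" with "r".
Applying that to "whvekeynlgsncj" gives "whvrkrynlgsncj".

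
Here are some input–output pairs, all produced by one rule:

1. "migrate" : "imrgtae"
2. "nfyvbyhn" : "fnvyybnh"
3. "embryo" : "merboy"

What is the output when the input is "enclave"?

nelcvae

Each output is the input with this applied: swap each adjacent pair of characters (1↔2, 3↔4, ...).
Applying that to "enclave" gives "nelcvae".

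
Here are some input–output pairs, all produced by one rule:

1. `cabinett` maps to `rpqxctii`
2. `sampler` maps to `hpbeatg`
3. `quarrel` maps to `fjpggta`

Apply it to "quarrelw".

The pattern: shift every letter 11 places backward in the alphabet (wrapping around).
For "quarrelw" the result is "fjpggtal".

fjpggtal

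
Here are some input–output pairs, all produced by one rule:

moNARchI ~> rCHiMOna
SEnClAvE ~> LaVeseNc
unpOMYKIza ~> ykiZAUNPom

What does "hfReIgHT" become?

The rule is to flip the case of every letter, then swap the front and back halves of the string.
For "hfReIgHT", step one produces "HFrEiGht"; step two turns that into "iGhtHFrE".

iGhtHFrE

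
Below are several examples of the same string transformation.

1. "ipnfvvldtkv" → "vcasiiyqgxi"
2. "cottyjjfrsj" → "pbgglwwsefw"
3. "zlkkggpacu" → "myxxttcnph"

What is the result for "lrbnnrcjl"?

The transformation: shift every letter 13 places forward in the alphabet (wrapping around) — i.e. ROT13.
For "lrbnnrcjl" the result is "yeoaaepwy".

yeoaaepwy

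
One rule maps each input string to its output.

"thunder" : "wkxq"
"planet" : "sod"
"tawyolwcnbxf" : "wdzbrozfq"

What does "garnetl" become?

jduq

Each output is the input with this applied: shift every letter 3 places forward in the alphabet (wrapping around), then delete the last 3 characters.
Working it through for "garnetl": intermediate "jduqhwo", final "jduq".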